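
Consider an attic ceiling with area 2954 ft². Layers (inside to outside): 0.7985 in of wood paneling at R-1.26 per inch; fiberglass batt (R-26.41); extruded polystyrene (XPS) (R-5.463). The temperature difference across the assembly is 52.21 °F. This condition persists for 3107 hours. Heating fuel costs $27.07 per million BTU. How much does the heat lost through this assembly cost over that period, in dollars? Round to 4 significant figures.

0.7985 × 1.26 = 1.0061
R_total = 1.0061 + 26.41 + 5.463 = 32.879 ft²·°F·h/BTU
Q = 2954 × 52.21 / 32.879 = 4690.8 BTU/h
E = 4690.8 × 3107 = 14574000 BTU
Cost = 14574000/10⁶ × 27.07 = $394.52

394.5 dollars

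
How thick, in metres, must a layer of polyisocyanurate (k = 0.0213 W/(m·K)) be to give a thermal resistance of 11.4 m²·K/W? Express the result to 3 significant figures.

0.243 m

L = R·k = 11.4 × 0.0213 = 0.2428 m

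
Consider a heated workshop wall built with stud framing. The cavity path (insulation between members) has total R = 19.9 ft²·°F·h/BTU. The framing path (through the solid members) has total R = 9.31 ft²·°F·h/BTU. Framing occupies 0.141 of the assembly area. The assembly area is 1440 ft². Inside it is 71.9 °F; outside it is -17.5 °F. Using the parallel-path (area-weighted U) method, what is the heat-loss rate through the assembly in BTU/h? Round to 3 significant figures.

U_eff = 0.859/19.9 + 0.141/9.31 = 0.04317 + 0.01515 = 0.05831
R_eff = 1/U_eff = 17.15 ft²·°F·h/BTU
Q = 1440 × (71.9 − (-17.5)) / 17.15 = 7507 BTU/h

7510 BTU/h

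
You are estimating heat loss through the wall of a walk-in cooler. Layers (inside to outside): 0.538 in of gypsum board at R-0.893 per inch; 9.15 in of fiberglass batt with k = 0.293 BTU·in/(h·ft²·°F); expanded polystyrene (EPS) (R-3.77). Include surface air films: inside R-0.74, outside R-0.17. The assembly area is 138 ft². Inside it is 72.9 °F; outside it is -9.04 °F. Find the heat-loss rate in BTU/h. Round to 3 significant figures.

311 BTU/h

0.538 × 0.893 = 0.4804
9.15/0.293 = 31.23
R_total = 0.74 + 0.4804 + 31.23 + 3.77 + 0.17 = 36.39 ft²·°F·h/BTU
Q = A·ΔT/R = 138 × (72.9 − (-9.04)) / 36.39 = 310.7 BTU/h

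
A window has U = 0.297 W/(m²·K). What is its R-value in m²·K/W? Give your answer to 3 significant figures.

3.37 m²·K/W

R = 1/U = 1/0.297 = 3.367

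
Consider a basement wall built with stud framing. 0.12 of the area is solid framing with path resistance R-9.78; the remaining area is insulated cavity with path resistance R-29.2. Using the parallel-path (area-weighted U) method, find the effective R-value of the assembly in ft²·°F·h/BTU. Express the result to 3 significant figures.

U_eff = 0.88/29.2 + 0.12/9.78 = 0.03014 + 0.01227 = 0.04241
R_eff = 1/U_eff = 23.58 ft²·°F·h/BTU

23.6 ft²·°F·h/BTU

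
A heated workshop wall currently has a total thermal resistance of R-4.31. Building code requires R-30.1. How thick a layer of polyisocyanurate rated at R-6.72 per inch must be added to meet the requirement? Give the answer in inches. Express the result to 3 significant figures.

ΔR = 30.1 − 4.31 = 25.79 ft²·°F·h/BTU
L = ΔR / (R/in) = 25.79/6.72 = 3.838 in

3.84 in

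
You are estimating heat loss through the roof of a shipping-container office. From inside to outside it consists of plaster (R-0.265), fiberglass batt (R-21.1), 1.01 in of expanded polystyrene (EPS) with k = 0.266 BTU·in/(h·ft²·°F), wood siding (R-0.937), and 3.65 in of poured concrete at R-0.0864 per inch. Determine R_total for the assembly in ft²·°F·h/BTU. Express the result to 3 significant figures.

26.4 ft²·°F·h/BTU

1.01/0.266 = 3.797
3.65 × 0.0864 = 0.3154
R_total = 0.265 + 21.1 + 3.797 + 0.937 + 0.3154 = 26.41 ft²·°F·h/BTU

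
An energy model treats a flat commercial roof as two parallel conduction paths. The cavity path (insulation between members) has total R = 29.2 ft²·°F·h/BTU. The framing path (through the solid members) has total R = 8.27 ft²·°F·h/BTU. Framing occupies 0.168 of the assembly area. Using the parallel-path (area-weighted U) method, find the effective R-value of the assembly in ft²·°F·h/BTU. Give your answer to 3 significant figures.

U_eff = 0.832/29.2 + 0.168/8.27 = 0.02849 + 0.02031 = 0.04881
R_eff = 1/U_eff = 20.49 ft²·°F·h/BTU

20.5 ft²·°F·h/BTU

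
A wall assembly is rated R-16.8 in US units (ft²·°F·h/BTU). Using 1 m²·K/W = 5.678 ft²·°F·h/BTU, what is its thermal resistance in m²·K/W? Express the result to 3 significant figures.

R_SI = 16.8/5.678 = 2.959

2.96 m²·K/W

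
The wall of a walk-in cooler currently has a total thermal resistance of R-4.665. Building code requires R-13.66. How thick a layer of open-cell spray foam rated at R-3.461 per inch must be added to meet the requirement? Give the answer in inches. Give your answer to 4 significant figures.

ΔR = 13.66 − 4.665 = 8.995 ft²·°F·h/BTU
L = ΔR / (R/in) = 8.995/3.461 = 2.599 in

2.599 in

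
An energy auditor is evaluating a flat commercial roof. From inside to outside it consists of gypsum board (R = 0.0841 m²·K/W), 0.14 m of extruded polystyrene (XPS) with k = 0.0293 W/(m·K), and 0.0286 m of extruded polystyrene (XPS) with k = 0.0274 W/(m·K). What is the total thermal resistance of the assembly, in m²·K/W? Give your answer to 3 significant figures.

0.14/0.0293 = 4.778
0.0286/0.0274 = 1.044
R_total = 0.0841 + 4.778 + 1.044 = 5.906 m²·K/W

5.91 m²·K/W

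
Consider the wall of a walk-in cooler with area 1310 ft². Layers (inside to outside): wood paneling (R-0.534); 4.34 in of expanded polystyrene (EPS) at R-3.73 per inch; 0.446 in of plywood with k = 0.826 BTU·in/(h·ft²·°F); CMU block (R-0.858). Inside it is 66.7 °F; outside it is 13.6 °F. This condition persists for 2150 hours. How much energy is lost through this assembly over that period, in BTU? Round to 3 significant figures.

4.34 × 3.73 = 16.19
0.446/0.826 = 0.54
R_total = 0.534 + 16.19 + 0.54 + 0.858 = 18.12 ft²·°F·h/BTU
Q = 1310 × (66.7 − 13.6) / 18.12 = 3839 BTU/h
E = 3839 × 2150 = 8254000 BTU

8250000 BTU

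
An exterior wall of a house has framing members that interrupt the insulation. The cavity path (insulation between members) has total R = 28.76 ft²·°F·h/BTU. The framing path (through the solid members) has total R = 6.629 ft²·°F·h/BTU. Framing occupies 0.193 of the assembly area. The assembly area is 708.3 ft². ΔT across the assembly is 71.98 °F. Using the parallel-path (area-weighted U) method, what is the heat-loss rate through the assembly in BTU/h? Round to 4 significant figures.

2915 BTU/h

U_eff = 0.807/28.76 + 0.193/6.629 = 0.02806 + 0.029114 = 0.057174
R_eff = 1/U_eff = 17.49 ft²·°F·h/BTU
Q = 708.3 × 71.98 / 17.49 = 2914.9 BTU/h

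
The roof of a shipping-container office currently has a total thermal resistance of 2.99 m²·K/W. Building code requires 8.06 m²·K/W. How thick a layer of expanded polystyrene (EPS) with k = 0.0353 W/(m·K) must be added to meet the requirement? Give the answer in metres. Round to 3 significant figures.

ΔR = 8.06 − 2.99 = 5.07 m²·K/W
L = ΔR × k = 5.07 × 0.0353 = 0.179 m

0.179 m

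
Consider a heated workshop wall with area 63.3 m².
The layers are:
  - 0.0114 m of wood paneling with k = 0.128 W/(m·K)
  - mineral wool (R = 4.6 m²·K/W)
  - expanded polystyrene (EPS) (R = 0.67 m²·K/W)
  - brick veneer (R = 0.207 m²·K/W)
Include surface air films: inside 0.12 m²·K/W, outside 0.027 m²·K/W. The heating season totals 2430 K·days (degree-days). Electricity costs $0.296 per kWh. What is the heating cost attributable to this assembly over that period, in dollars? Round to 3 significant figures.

0.0114/0.128 = 0.08906
R_total = 0.12 + 0.08906 + 4.6 + 0.67 + 0.207 + 0.027 = 5.713 m²·K/W
E = A × HDD × 24 / R / 1000 = 63.3 × 2430 × 24 / 5.713 / 1000 = 646.2 kWh
Cost = 646.2 × 0.296 = $191.3

191 dollars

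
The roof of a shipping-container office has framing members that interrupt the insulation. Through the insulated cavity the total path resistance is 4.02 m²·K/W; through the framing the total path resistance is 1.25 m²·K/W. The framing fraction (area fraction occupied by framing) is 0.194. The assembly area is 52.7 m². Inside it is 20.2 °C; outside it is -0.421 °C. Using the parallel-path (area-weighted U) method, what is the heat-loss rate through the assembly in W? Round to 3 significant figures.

U_eff = 0.806/4.02 + 0.194/1.25 = 0.2005 + 0.1552 = 0.3557
R_eff = 1/U_eff = 2.811 m²·K/W
Q = 52.7 × (20.2 − (-0.421)) / 2.811 = 386.5 W

387 W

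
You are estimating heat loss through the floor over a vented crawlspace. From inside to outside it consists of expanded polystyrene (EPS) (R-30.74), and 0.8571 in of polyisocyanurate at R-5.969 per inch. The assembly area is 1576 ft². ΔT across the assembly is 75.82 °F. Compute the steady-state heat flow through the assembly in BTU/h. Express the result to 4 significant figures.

3333 BTU/h

0.8571 × 5.969 = 5.116
R_total = 30.74 + 5.116 = 35.856 ft²·°F·h/BTU
Q = A·ΔT/R = 1576 × 75.82 / 35.856 = 3332.6 BTU/h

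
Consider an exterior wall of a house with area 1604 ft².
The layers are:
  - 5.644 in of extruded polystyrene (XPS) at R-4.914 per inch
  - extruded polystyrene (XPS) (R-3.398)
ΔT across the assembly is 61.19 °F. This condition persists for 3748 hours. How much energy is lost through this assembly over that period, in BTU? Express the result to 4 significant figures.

5.644 × 4.914 = 27.735
R_total = 27.735 + 3.398 = 31.133 ft²·°F·h/BTU
Q = 1604 × 61.19 / 31.133 = 3152.6 BTU/h
E = 3152.6 × 3748 = 11816000 BTU

11820000 BTU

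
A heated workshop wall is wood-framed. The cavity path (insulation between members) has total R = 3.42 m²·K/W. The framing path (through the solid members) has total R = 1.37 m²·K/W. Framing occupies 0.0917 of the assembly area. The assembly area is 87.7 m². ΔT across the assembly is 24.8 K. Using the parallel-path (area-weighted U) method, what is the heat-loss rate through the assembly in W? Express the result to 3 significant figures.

723 W

U_eff = 0.9083/3.42 + 0.0917/1.37 = 0.2656 + 0.06693 = 0.3325
R_eff = 1/U_eff = 3.007 m²·K/W
Q = 87.7 × 24.8 / 3.007 = 723.2 W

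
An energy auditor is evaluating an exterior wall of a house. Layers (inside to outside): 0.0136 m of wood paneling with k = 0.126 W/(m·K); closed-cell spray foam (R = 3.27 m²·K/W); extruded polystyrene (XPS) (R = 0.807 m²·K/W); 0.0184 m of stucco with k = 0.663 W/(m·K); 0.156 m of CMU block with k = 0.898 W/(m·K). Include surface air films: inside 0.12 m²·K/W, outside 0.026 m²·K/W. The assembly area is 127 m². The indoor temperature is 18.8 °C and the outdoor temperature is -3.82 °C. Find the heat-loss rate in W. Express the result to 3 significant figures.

0.0136/0.126 = 0.1079
0.0184/0.663 = 0.02775
0.156/0.898 = 0.1737
R_total = 0.12 + 0.1079 + 3.27 + 0.807 + 0.02775 + 0.1737 + 0.026 = 4.532 m²·K/W
Q = A·ΔT/R = 127 × (18.8 − (-3.82)) / 4.532 = 633.8 W

634 W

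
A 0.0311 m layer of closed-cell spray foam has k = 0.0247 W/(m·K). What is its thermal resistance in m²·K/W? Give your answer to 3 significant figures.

R = L/k = 0.0311/0.0247 = 1.259 m²·K/W

1.26 m²·K/W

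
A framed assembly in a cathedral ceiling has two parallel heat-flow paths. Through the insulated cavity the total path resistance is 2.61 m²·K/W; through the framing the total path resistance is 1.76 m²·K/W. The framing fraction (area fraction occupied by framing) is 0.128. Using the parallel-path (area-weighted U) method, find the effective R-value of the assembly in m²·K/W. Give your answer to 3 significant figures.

2.46 m²·K/W

U_eff = 0.872/2.61 + 0.128/1.76 = 0.3341 + 0.07273 = 0.4068
R_eff = 1/U_eff = 2.458 m²·K/W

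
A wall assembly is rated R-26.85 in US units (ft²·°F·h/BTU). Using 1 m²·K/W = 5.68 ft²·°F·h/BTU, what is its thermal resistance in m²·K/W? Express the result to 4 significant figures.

4.727 m²·K/W

R_SI = 26.85/5.68 = 4.7271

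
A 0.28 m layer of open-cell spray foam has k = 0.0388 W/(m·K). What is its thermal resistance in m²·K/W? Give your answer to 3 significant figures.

R = L/k = 0.28/0.0388 = 7.216 m²·K/W

7.22 m²·K/W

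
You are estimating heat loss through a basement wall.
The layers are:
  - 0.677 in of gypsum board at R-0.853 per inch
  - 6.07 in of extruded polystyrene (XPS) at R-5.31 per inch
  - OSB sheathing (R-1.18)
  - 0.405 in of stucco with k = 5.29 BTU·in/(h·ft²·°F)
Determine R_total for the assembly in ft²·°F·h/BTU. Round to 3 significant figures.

34.1 ft²·°F·h/BTU

0.677 × 0.853 = 0.5775
6.07 × 5.31 = 32.23
0.405/5.29 = 0.07656
R_total = 0.5775 + 32.23 + 1.18 + 0.07656 = 34.07 ft²·°F·h/BTU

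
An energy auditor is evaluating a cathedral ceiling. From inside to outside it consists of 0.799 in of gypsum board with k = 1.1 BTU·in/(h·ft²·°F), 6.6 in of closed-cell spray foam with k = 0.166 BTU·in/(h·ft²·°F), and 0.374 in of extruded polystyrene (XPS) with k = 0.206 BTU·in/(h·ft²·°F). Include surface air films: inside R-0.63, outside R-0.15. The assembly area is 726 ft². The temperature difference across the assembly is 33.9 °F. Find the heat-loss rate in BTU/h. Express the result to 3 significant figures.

571 BTU/h

0.799/1.1 = 0.7264
6.6/0.166 = 39.76
0.374/0.206 = 1.816
R_total = 0.63 + 0.7264 + 39.76 + 1.816 + 0.15 = 43.08 ft²·°F·h/BTU
Q = A·ΔT/R = 726 × 33.9 / 43.08 = 571.3 BTU/h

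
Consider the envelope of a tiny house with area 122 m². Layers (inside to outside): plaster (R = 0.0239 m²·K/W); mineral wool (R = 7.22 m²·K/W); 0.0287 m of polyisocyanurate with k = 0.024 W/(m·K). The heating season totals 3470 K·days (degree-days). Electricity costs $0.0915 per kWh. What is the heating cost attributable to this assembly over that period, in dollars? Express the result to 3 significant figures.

110 dollars

0.0287/0.024 = 1.196
R_total = 0.0239 + 7.22 + 1.196 = 8.44 m²·K/W
E = A × HDD × 24 / R / 1000 = 122 × 3470 × 24 / 8.44 / 1000 = 1204 kWh
Cost = 1204 × 0.0915 = $110.2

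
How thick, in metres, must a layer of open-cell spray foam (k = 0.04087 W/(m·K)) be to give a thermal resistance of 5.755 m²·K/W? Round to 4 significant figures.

0.2352 m

L = R·k = 5.755 × 0.04087 = 0.23521 m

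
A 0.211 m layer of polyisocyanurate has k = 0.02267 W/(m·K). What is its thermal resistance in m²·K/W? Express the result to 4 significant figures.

9.307 m²·K/W

R = L/k = 0.211/0.02267 = 9.3075 m²·K/W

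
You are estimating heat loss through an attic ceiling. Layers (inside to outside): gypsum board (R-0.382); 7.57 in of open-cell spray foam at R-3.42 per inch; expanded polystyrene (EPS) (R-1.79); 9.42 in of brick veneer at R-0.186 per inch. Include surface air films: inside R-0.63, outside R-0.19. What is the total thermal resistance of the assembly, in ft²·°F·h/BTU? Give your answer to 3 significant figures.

30.6 ft²·°F·h/BTU

7.57 × 3.42 = 25.89
9.42 × 0.186 = 1.752
R_total = 0.63 + 0.382 + 25.89 + 1.79 + 1.752 + 0.19 = 30.63 ft²·°F·h/BTU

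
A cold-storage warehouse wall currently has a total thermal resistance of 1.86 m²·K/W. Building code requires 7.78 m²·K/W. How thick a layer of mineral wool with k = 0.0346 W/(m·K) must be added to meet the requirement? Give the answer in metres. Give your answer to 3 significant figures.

0.205 m

ΔR = 7.78 − 1.86 = 5.92 m²·K/W
L = ΔR × k = 5.92 × 0.0346 = 0.2048 m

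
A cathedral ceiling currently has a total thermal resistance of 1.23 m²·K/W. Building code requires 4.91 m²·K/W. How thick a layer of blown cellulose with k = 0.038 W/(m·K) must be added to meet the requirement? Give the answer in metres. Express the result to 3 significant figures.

0.140 m

ΔR = 4.91 − 1.23 = 3.68 m²·K/W
L = ΔR × k = 3.68 × 0.038 = 0.1398 m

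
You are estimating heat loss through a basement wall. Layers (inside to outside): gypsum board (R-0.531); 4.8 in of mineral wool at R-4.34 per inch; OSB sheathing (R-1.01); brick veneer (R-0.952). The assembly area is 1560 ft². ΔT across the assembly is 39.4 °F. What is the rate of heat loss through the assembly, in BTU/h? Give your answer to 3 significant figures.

4.8 × 4.34 = 20.83
R_total = 0.531 + 20.83 + 1.01 + 0.952 = 23.32 ft²·°F·h/BTU
Q = A·ΔT/R = 1560 × 39.4 / 23.32 = 2635 BTU/h

2640 BTU/h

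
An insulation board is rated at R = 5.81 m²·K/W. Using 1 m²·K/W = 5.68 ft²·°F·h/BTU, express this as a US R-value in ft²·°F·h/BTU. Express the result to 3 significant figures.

33.0 ft²·°F·h/BTU

R_US = 5.81 × 5.68 = 33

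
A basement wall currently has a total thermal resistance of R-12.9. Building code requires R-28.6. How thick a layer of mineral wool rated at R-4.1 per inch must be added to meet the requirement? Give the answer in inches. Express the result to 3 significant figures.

3.83 in

ΔR = 28.6 − 12.9 = 15.7 ft²·°F·h/BTU
L = ΔR / (R/in) = 15.7/4.1 = 3.829 in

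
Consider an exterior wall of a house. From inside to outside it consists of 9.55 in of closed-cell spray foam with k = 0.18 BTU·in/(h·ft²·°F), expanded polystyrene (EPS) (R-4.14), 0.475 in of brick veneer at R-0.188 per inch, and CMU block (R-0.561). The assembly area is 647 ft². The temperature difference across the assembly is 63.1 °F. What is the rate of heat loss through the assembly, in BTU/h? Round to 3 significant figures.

9.55/0.18 = 53.06
0.475 × 0.188 = 0.0893
R_total = 53.06 + 4.14 + 0.0893 + 0.561 = 57.85 ft²·°F·h/BTU
Q = A·ΔT/R = 647 × 63.1 / 57.85 = 705.8 BTU/h

706 BTU/h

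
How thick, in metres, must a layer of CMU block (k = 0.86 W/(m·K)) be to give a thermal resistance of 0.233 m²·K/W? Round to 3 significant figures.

L = R·k = 0.233 × 0.86 = 0.2004 m

0.200 m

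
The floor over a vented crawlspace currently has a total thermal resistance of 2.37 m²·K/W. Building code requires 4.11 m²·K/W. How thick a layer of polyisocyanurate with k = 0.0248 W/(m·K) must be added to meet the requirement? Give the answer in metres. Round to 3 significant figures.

ΔR = 4.11 − 2.37 = 1.74 m²·K/W
L = ΔR × k = 1.74 × 0.0248 = 0.04315 m

0.0432 m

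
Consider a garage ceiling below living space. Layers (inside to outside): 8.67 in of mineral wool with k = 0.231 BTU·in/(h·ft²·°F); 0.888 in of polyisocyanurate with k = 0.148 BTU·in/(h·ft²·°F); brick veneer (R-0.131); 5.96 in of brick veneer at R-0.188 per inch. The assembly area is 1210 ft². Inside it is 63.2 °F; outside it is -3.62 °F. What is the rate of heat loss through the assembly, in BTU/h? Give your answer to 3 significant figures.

8.67/0.231 = 37.53
0.888/0.148 = 6
5.96 × 0.188 = 1.12
R_total = 37.53 + 6 + 0.131 + 1.12 = 44.78 ft²·°F·h/BTU
Q = A·ΔT/R = 1210 × (63.2 − (-3.62)) / 44.78 = 1805 BTU/h

1810 BTU/h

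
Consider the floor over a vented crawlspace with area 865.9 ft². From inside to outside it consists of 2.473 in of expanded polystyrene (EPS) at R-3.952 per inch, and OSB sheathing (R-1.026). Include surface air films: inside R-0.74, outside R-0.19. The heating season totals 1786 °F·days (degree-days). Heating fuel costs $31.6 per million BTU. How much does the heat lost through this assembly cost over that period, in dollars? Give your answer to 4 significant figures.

99.99 dollars

2.473 × 3.952 = 9.7733
R_total = 0.74 + 9.7733 + 1.026 + 0.19 = 11.729 ft²·°F·h/BTU
E = A × HDD × 24 / R = 865.9 × 1786 × 24 / 11.729 = 3164400 BTU
Cost = 3164400/10⁶ × 31.6 = $99.994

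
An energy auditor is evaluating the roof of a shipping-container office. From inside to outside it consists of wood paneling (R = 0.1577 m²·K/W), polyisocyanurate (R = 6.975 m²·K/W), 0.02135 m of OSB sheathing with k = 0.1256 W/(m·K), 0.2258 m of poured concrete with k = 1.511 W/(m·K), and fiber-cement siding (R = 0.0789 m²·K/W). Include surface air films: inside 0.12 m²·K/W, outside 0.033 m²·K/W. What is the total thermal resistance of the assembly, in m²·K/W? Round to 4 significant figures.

0.02135/0.1256 = 0.16998
0.2258/1.511 = 0.14944
R_total = 0.12 + 0.1577 + 6.975 + 0.16998 + 0.14944 + 0.0789 + 0.033 = 7.684 m²·K/W

7.684 m²·K/W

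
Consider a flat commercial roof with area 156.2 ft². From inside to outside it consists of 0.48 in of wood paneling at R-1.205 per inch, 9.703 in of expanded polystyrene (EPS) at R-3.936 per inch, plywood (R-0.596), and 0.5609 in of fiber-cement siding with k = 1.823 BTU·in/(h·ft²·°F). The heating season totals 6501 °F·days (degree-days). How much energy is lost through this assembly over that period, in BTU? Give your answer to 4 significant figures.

614300 BTU

0.48 × 1.205 = 0.5784
9.703 × 3.936 = 38.191
0.5609/1.823 = 0.30768
R_total = 0.5784 + 38.191 + 0.596 + 0.30768 = 39.673 ft²·°F·h/BTU
E = A × HDD × 24 / R = 156.2 × 6501 × 24 / 39.673 = 614290 BTU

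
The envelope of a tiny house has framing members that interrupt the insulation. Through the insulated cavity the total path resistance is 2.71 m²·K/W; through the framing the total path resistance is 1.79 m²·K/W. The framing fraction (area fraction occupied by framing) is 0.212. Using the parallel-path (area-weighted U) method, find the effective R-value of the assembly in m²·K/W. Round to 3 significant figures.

2.44 m²·K/W

U_eff = 0.788/2.71 + 0.212/1.79 = 0.2908 + 0.1184 = 0.4092
R_eff = 1/U_eff = 2.444 m²·K/W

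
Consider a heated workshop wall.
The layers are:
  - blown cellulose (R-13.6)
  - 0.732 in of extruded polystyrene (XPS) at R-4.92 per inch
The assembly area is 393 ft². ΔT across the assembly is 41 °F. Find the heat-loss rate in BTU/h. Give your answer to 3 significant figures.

937 BTU/h

0.732 × 4.92 = 3.601
R_total = 13.6 + 3.601 = 17.2 ft²·°F·h/BTU
Q = A·ΔT/R = 393 × 41 / 17.2 = 936.7 BTU/h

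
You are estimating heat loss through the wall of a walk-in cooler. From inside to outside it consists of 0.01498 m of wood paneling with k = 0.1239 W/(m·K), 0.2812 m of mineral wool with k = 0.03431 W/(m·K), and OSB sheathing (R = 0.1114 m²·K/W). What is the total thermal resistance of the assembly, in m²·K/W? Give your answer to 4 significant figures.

0.01498/0.1239 = 0.1209
0.2812/0.03431 = 8.1959
R_total = 0.1209 + 8.1959 + 0.1114 = 8.4282 m²·K/W

8.428 m²·K/W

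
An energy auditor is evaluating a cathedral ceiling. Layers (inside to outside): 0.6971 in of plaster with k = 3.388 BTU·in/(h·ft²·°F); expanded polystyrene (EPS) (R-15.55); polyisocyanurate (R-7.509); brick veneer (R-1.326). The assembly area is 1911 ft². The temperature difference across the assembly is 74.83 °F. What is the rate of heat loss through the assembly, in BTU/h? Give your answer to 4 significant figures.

5815 BTU/h

0.6971/3.388 = 0.20576
R_total = 0.20576 + 15.55 + 7.509 + 1.326 = 24.591 ft²·°F·h/BTU
Q = A·ΔT/R = 1911 × 74.83 / 24.591 = 5815.2 BTU/h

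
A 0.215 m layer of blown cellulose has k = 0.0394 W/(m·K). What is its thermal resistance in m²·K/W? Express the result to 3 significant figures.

5.46 m²·K/W

R = L/k = 0.215/0.0394 = 5.457 m²·K/W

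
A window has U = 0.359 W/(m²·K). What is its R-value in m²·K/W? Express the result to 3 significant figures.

2.79 m²·K/W

R = 1/U = 1/0.359 = 2.786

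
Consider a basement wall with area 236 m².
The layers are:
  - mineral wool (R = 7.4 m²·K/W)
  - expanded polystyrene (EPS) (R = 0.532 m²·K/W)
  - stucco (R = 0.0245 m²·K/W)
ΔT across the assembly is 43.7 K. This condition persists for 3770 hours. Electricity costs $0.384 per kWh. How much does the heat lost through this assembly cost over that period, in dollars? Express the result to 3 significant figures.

R_total = 7.4 + 0.532 + 0.0245 = 7.957 m²·K/W
Q = 236 × 43.7 / 7.957 = 1296 W
E = 1296 W × 3770 h / 1000 = 4887 kWh
Cost = 4887 × 0.384 = $1876

1880 dollars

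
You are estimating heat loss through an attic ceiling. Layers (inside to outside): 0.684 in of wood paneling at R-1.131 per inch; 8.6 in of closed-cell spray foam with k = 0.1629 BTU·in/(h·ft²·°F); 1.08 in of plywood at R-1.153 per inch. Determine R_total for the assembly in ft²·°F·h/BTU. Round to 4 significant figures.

0.684 × 1.131 = 0.7736
8.6/0.1629 = 52.793
1.08 × 1.153 = 1.2452
R_total = 0.7736 + 52.793 + 1.2452 = 54.812 ft²·°F·h/BTU

54.81 ft²·°F·h/BTU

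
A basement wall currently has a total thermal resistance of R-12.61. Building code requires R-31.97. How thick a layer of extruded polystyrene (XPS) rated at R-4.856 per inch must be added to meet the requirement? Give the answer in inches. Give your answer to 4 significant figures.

ΔR = 31.97 − 12.61 = 19.36 ft²·°F·h/BTU
L = ΔR / (R/in) = 19.36/4.856 = 3.9868 in

3.987 in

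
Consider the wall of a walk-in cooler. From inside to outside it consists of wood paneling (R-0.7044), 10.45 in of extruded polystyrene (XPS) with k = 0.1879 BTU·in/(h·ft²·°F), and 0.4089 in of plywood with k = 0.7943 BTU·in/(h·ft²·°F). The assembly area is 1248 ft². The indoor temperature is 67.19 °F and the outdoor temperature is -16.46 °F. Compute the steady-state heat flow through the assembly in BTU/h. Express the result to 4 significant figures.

1837 BTU/h

10.45/0.1879 = 55.615
0.4089/0.7943 = 0.51479
R_total = 0.7044 + 55.615 + 0.51479 = 56.834 ft²·°F·h/BTU
Q = A·ΔT/R = 1248 × (67.19 − (-16.46)) / 56.834 = 1836.8 BTU/h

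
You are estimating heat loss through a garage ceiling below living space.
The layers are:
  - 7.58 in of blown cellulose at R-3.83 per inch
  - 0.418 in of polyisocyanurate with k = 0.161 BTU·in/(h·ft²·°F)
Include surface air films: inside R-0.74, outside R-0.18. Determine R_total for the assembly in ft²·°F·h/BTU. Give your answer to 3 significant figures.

7.58 × 3.83 = 29.03
0.418/0.161 = 2.596
R_total = 0.74 + 29.03 + 2.596 + 0.18 = 32.55 ft²·°F·h/BTU

32.5 ft²·°F·h/BTU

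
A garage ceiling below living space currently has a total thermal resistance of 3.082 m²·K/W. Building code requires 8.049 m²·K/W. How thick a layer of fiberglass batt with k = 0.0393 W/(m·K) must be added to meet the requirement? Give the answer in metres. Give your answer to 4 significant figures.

ΔR = 8.049 − 3.082 = 4.967 m²·K/W
L = ΔR × k = 4.967 × 0.0393 = 0.1952 m

0.1952 m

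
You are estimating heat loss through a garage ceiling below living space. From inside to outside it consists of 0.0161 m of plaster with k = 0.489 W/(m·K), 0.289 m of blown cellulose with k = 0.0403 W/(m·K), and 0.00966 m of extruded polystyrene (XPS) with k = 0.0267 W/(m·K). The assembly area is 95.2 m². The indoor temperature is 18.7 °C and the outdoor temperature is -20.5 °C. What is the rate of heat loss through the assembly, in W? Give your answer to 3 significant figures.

493 W

0.0161/0.489 = 0.03292
0.289/0.0403 = 7.171
0.00966/0.0267 = 0.3618
R_total = 0.03292 + 7.171 + 0.3618 = 7.566 m²·K/W
Q = A·ΔT/R = 95.2 × (18.7 − (-20.5)) / 7.566 = 493.2 W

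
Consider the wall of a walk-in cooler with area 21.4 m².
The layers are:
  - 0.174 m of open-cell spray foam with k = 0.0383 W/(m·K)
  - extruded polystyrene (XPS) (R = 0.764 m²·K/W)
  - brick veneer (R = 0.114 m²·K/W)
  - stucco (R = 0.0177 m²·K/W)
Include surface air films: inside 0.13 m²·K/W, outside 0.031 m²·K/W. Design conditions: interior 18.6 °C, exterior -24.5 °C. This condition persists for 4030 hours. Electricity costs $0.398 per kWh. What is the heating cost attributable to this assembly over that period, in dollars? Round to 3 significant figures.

0.174/0.0383 = 4.543
R_total = 0.13 + 4.543 + 0.764 + 0.114 + 0.0177 + 0.031 = 5.6 m²·K/W
Q = 21.4 × (18.6 − (-24.5)) / 5.6 = 164.7 W
E = 164.7 W × 4030 h / 1000 = 663.8 kWh
Cost = 663.8 × 0.398 = $264.2

264 dollars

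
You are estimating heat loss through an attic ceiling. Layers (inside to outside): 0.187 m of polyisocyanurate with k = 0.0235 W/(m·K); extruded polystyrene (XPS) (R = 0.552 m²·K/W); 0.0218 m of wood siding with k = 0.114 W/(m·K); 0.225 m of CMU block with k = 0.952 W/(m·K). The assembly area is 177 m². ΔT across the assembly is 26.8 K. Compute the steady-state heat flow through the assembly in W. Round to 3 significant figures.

531 W

0.187/0.0235 = 7.957
0.0218/0.114 = 0.1912
0.225/0.952 = 0.2363
R_total = 7.957 + 0.552 + 0.1912 + 0.2363 = 8.937 m²·K/W
Q = A·ΔT/R = 177 × 26.8 / 8.937 = 530.8 W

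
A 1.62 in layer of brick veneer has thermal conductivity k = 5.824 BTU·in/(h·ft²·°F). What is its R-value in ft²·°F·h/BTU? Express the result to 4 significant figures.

R = L/k = 1.62/5.824 = 0.27816 ft²·°F·h/BTU

0.2782 ft²·°F·h/BTU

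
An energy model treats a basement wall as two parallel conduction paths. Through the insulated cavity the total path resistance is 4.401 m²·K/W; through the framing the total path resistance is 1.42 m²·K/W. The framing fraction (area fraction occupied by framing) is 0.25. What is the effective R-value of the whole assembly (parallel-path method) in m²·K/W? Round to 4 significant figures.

2.886 m²·K/W

U_eff = 0.75/4.401 + 0.25/1.42 = 0.17042 + 0.17606 = 0.34647
R_eff = 1/U_eff = 2.8862 m²·K/W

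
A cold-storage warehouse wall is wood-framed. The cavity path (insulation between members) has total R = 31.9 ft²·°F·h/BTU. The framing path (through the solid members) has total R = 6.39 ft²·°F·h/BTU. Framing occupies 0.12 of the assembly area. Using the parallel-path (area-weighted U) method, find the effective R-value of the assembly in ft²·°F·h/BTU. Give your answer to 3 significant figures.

U_eff = 0.88/31.9 + 0.12/6.39 = 0.02759 + 0.01878 = 0.04637
R_eff = 1/U_eff = 21.57 ft²·°F·h/BTU

21.6 ft²·°F·h/BTU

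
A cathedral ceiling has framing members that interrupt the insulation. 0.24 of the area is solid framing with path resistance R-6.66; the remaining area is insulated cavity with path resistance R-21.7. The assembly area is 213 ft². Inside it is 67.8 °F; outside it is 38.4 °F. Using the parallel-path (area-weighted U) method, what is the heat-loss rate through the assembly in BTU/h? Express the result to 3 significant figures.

445 BTU/h

U_eff = 0.76/21.7 + 0.24/6.66 = 0.03502 + 0.03604 = 0.07106
R_eff = 1/U_eff = 14.07 ft²·°F·h/BTU
Q = 213 × (67.8 − 38.4) / 14.07 = 445 BTU/h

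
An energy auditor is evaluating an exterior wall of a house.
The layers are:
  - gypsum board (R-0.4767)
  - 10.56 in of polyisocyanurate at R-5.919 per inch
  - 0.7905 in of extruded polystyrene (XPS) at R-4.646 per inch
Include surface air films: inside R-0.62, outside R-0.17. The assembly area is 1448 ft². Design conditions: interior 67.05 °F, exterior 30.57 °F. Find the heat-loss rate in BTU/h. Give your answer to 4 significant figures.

783.2 BTU/h

10.56 × 5.919 = 62.505
0.7905 × 4.646 = 3.6727
R_total = 0.62 + 0.4767 + 62.505 + 3.6727 + 0.17 = 67.444 ft²·°F·h/BTU
Q = A·ΔT/R = 1448 × (67.05 − 30.57) / 67.444 = 783.21 BTU/h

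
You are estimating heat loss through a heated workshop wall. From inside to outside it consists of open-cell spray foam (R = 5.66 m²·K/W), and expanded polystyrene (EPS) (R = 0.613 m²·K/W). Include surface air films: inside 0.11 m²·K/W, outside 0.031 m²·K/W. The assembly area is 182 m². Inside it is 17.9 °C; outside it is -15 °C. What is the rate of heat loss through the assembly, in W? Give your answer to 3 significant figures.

R_total = 0.11 + 5.66 + 0.613 + 0.031 = 6.414 m²·K/W
Q = A·ΔT/R = 182 × (17.9 − (-15)) / 6.414 = 933.6 W

934 W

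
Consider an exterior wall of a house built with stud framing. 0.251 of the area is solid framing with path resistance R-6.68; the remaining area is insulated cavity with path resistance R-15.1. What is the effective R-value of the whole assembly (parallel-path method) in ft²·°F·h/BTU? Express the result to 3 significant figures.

11.5 ft²·°F·h/BTU

U_eff = 0.749/15.1 + 0.251/6.68 = 0.0496 + 0.03757 = 0.08718
R_eff = 1/U_eff = 11.47 ft²·°F·h/BTU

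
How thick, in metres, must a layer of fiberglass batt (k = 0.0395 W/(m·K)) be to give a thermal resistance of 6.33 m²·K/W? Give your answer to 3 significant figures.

L = R·k = 6.33 × 0.0395 = 0.25 m

0.250 m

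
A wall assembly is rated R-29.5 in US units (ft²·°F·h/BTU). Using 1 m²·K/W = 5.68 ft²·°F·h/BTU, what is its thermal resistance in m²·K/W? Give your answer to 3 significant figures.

5.19 m²·K/W

R_SI = 29.5/5.68 = 5.194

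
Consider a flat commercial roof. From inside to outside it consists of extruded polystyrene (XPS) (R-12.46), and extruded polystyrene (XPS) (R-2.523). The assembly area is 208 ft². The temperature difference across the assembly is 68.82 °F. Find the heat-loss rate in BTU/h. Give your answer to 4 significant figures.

R_total = 12.46 + 2.523 = 14.983 ft²·°F·h/BTU
Q = A·ΔT/R = 208 × 68.82 / 14.983 = 955.39 BTU/h

955.4 BTU/h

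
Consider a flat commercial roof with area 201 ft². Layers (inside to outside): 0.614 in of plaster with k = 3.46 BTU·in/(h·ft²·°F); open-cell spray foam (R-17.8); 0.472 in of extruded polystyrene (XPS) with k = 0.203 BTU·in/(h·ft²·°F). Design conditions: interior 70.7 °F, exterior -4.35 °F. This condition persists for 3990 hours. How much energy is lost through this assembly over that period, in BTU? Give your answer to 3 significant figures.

0.614/3.46 = 0.1775
0.472/0.203 = 2.325
R_total = 0.1775 + 17.8 + 2.325 = 20.3 ft²·°F·h/BTU
Q = 201 × (70.7 − (-4.35)) / 20.3 = 743 BTU/h
E = 743 × 3990 = 2965000 BTU

2960000 BTU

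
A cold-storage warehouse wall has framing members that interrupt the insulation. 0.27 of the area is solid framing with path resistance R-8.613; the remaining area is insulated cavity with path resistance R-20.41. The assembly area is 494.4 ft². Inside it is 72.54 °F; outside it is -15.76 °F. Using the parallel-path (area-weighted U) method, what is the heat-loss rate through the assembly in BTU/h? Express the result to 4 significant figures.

2930 BTU/h

U_eff = 0.73/20.41 + 0.27/8.613 = 0.035767 + 0.031348 = 0.067115
R_eff = 1/U_eff = 14.9 ft²·°F·h/BTU
Q = 494.4 × (72.54 − (-15.76)) / 14.9 = 2929.9 BTU/h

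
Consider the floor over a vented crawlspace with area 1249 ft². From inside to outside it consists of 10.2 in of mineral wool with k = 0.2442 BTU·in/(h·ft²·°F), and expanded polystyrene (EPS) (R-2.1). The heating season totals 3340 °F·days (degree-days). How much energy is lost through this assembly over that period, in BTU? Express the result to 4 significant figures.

2282000 BTU

10.2/0.2442 = 41.769
R_total = 41.769 + 2.1 = 43.869 ft²·°F·h/BTU
E = A × HDD × 24 / R = 1249 × 3340 × 24 / 43.869 = 2282200 BTU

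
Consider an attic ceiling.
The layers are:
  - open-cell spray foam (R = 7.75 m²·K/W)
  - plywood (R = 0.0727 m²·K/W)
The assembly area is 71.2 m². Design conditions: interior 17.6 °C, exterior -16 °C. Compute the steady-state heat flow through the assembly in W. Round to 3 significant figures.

R_total = 7.75 + 0.0727 = 7.823 m²·K/W
Q = A·ΔT/R = 71.2 × (17.6 − (-16)) / 7.823 = 305.8 W

306 W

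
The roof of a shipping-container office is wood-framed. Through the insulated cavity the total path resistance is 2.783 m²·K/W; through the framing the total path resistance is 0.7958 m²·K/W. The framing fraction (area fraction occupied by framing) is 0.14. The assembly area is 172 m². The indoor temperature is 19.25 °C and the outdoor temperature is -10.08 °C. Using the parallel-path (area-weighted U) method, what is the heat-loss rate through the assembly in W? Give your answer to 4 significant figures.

U_eff = 0.86/2.783 + 0.14/0.7958 = 0.30902 + 0.17592 = 0.48494
R_eff = 1/U_eff = 2.0621 m²·K/W
Q = 172 × (19.25 − (-10.08)) / 2.0621 = 2446.4 W

2446 W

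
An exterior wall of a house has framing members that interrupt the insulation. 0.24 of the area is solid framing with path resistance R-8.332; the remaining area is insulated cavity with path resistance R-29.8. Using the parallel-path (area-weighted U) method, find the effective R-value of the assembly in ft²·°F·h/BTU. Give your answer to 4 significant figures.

U_eff = 0.76/29.8 + 0.24/8.332 = 0.025503 + 0.028805 = 0.054308
R_eff = 1/U_eff = 18.414 ft²·°F·h/BTU

18.41 ft²·°F·h/BTU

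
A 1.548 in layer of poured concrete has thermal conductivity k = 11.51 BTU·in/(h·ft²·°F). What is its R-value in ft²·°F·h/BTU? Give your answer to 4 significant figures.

0.1345 ft²·°F·h/BTU

R = L/k = 1.548/11.51 = 0.13449 ft²·°F·h/BTU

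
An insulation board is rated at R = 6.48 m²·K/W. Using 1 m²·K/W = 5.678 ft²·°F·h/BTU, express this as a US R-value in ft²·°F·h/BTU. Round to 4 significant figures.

R_US = 6.48 × 5.678 = 36.793

36.79 ft²·°F·h/BTU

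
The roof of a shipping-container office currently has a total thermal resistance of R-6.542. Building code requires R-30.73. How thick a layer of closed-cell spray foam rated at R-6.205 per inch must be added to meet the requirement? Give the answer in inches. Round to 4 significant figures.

3.898 in

ΔR = 30.73 − 6.542 = 24.188 ft²·°F·h/BTU
L = ΔR / (R/in) = 24.188/6.205 = 3.8981 in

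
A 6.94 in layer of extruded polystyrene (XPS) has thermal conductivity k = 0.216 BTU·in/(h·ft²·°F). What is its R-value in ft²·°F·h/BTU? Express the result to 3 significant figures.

32.1 ft²·°F·h/BTU

R = L/k = 6.94/0.216 = 32.13 ft²·°F·h/BTU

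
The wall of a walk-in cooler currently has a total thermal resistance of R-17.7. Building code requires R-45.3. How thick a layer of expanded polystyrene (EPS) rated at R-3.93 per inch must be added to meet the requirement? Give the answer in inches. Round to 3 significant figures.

ΔR = 45.3 − 17.7 = 27.6 ft²·°F·h/BTU
L = ΔR / (R/in) = 27.6/3.93 = 7.023 in

7.02 in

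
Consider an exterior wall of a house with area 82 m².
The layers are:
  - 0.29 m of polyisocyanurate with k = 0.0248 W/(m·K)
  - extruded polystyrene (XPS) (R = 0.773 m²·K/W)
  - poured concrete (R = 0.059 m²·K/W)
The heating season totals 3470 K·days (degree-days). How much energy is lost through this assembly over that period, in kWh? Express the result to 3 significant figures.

0.29/0.0248 = 11.69
R_total = 11.69 + 0.773 + 0.059 = 12.53 m²·K/W
E = A × HDD × 24 / R / 1000 = 82 × 3470 × 24 / 12.53 / 1000 = 545.2 kWh

545 kWh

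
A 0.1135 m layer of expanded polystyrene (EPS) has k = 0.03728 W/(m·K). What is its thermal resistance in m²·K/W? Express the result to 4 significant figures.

3.045 m²·K/W

R = L/k = 0.1135/0.03728 = 3.0445 m²·K/W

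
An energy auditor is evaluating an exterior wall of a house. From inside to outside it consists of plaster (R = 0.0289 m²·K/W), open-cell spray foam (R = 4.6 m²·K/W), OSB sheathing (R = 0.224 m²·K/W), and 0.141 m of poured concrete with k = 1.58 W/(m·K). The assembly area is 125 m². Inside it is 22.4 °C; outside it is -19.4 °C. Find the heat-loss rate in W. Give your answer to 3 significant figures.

0.141/1.58 = 0.08924
R_total = 0.0289 + 4.6 + 0.224 + 0.08924 = 4.942 m²·K/W
Q = A·ΔT/R = 125 × (22.4 − (-19.4)) / 4.942 = 1057 W

1060 W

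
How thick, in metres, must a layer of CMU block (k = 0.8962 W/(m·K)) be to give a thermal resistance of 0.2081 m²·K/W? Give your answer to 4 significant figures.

L = R·k = 0.2081 × 0.8962 = 0.1865 m

0.1865 m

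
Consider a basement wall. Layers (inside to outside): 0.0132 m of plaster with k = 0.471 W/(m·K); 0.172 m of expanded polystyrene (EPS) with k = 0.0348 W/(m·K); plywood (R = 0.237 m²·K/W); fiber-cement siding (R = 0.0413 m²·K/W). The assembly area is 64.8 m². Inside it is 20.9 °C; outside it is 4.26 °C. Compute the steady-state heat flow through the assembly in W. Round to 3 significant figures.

205 W

0.0132/0.471 = 0.02803
0.172/0.0348 = 4.943
R_total = 0.02803 + 4.943 + 0.237 + 0.0413 = 5.249 m²·K/W
Q = A·ΔT/R = 64.8 × (20.9 − 4.26) / 5.249 = 205.4 W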